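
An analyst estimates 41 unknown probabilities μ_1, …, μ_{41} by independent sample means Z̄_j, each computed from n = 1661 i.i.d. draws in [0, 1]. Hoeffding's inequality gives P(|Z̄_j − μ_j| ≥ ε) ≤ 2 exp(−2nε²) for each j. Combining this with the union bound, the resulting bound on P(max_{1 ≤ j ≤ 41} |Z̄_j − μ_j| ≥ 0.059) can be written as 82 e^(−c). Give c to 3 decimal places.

11.564

Union bound over the 41 events: P(max_{1 ≤ j ≤ 41} |Z̄_j − μ_j| ≥ 0.059) ≤ 41·2·exp(−2nε²) = 82 exp(−2·1661·0.059²).
So c = 2·1661·0.059² = 11.5639.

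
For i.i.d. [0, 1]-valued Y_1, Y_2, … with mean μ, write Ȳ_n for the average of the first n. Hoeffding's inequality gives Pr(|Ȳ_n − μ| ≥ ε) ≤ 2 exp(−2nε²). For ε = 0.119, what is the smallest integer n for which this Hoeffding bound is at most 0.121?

Require 2·exp(−2nε²) ≤ 0.121, i.e. 2nε² ≥ ln(2/0.121) = 2.805112.
So n ≥ 2.805112 / (2·0.119²) = 99.044.
The smallest integer n is 100.

100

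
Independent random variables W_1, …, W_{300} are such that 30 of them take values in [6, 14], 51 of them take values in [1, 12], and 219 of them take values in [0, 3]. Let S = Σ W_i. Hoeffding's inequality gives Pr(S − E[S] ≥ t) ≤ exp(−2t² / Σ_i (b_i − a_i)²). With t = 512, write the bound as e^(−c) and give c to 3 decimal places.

52.106

Σ(b_i − a_i)² = 30·8² + 51·11² + 219·3² = 10062.
c = 2t² / 10062 = 2·512² / 10062 = 52.1057.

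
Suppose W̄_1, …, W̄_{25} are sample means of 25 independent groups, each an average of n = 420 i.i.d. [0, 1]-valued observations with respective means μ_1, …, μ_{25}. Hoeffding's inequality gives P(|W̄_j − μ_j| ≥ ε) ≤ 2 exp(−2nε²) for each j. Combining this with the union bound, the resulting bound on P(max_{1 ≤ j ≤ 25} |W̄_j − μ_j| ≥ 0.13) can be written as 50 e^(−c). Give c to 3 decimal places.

Union bound over the 25 events: P(max_{1 ≤ j ≤ 25} |W̄_j − μ_j| ≥ 0.13) ≤ 25·2·exp(−2nε²) = 50 exp(−2·420·0.13²).
So c = 2·420·0.13² = 14.1960.

14.196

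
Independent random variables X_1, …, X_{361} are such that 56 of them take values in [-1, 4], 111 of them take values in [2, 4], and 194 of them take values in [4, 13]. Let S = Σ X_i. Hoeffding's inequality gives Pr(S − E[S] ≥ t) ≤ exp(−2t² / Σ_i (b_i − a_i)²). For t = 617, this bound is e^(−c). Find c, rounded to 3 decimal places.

Σ(b_i − a_i)² = 56·5² + 111·2² + 194·9² = 17558.
c = 2t² / 17558 = 2·617² / 17558 = 43.3636.

43.364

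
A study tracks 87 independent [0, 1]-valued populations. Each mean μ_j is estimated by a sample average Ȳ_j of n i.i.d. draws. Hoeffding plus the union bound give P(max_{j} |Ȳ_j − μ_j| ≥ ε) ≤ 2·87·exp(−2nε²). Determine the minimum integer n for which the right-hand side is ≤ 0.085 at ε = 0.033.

Need 2·87·exp(−2nε²) ≤ 0.085, i.e. exp(−2nε²) ≤ 0.085/174.
So 2nε² ≥ ln(174/0.085) = 7.624159.
Hence n ≥ 7.624159/(2·0.033²) = 3500.532.
The smallest integer n is 3501.

3501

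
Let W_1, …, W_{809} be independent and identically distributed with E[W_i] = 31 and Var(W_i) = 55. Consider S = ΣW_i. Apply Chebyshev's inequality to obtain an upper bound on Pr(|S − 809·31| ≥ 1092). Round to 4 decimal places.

0.0373

Var(S) = n·Var(W_i) = 809·55 = 44495.
Chebyshev: Pr(|S − 809·31| ≥ 1092) ≤ Var(S)/1092² = 44495/1192464 = 0.0373.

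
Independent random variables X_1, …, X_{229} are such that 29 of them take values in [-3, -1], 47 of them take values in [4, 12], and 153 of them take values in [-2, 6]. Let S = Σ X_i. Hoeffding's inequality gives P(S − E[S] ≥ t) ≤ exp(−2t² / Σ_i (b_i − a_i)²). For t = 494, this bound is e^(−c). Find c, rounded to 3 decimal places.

Σ(b_i − a_i)² = 29·2² + 47·8² + 153·8² = 12916.
c = 2t² / 12916 = 2·494² / 12916 = 37.7882.

37.788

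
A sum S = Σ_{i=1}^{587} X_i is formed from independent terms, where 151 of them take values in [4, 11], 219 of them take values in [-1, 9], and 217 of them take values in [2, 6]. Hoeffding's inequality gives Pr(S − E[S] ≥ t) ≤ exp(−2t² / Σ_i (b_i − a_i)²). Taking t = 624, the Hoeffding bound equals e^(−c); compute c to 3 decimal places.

23.763

Σ(b_i − a_i)² = 151·7² + 219·10² + 217·4² = 32771.
c = 2t² / 32771 = 2·624² / 32771 = 23.7634.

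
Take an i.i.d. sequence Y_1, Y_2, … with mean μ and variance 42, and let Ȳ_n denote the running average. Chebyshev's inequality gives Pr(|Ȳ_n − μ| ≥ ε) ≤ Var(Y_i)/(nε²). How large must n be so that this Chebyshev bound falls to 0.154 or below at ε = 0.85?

Require 42/(n·0.85²) ≤ 0.154, i.e. n ≥ 42/(0.154·0.85²) = 377.477.
The smallest integer n is 378.

378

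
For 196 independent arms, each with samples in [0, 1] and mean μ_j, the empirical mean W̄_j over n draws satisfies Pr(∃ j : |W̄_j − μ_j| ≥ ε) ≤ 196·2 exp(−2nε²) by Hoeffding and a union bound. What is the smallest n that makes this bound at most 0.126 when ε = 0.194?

107

Need 2·196·exp(−2nε²) ≤ 0.126, i.e. exp(−2nε²) ≤ 0.126/392.
So 2nε² ≥ ln(392/0.126) = 8.042735.
Hence n ≥ 8.042735/(2·0.194²) = 106.849.
The smallest integer n is 107.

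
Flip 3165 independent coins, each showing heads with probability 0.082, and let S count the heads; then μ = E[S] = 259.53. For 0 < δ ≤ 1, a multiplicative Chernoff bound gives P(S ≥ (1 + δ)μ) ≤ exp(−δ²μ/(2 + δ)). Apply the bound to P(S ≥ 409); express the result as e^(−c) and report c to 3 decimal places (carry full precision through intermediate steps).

33.419

Write 409 = (1 + δ)μ, so δ = 409/259.53 − 1 = 0.5759257…
Then the exponent is δ²μ/(2 + δ) = (409 − μ)² / (μ·(2 + δ)) = 33.418517.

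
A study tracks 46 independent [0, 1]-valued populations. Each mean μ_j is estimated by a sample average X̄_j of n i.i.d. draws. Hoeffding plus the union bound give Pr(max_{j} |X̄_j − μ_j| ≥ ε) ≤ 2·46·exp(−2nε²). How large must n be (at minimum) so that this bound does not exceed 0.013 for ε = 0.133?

251

Need 2·46·exp(−2nε²) ≤ 0.013, i.e. exp(−2nε²) ≤ 0.013/92.
So 2nε² ≥ ln(92/0.013) = 8.864594.
Hence n ≥ 8.864594/(2·0.133²) = 250.568.
The smallest integer n is 251.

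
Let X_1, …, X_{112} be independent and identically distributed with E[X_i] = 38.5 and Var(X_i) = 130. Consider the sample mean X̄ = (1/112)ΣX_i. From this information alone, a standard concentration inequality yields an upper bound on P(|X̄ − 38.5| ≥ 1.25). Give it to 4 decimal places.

0.7429

With mean and variance of each term known, Chebyshev's inequality bounds the deviation of the sum (or sample mean).
Var(X̄) = Var(X_i)/n = 130/112 = 1.1607.
Chebyshev: P(|X̄ − 38.5| ≥ 1.25) ≤ Var(X̄)/(1.25)² = 130/(112·1.25²) = 0.7429.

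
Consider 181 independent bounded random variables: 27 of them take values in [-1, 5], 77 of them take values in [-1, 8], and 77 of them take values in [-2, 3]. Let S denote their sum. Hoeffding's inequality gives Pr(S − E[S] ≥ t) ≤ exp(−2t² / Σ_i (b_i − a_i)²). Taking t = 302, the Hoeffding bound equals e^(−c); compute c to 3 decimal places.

19.970

Σ(b_i − a_i)² = 27·6² + 77·9² + 77·5² = 9134.
c = 2t² / 9134 = 2·302² / 9134 = 19.9702.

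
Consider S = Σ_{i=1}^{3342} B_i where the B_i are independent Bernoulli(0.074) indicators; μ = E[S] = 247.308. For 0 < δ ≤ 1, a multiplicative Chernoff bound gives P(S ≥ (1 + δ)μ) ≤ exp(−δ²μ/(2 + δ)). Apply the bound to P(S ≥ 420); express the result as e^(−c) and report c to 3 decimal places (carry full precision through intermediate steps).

Write 420 = (1 + δ)μ, so δ = 420/247.308 − 1 = 0.6982872…
Then the exponent is δ²μ/(2 + δ) = (420 − μ)² / (μ·(2 + δ)) = 44.690798.

44.691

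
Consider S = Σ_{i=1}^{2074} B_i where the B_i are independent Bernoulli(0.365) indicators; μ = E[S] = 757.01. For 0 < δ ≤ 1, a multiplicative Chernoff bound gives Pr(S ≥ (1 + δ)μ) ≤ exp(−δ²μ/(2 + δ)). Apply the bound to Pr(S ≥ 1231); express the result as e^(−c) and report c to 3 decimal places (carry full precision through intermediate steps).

Write 1231 = (1 + δ)μ, so δ = 1231/757.01 − 1 = 0.6261344…
Then the exponent is δ²μ/(2 + δ) = (1231 − μ)² / (μ·(2 + δ)) = 113.010760.

113.011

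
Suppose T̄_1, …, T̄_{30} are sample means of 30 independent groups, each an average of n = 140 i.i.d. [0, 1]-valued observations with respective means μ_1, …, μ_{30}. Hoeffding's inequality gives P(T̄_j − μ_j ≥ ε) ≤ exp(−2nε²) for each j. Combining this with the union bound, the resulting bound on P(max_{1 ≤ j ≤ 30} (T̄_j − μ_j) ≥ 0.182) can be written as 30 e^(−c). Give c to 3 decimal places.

Union bound over the 30 events: P(max_{1 ≤ j ≤ 30} (T̄_j − μ_j) ≥ 0.182) ≤ 30·exp(−2nε²) = 30 exp(−2·140·0.182²).
So c = 2·140·0.182² = 9.2747.

9.275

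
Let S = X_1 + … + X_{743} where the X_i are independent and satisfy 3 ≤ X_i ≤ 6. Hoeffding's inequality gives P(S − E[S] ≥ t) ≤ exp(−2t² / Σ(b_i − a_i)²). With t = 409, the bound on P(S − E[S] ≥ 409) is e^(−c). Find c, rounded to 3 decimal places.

50.032

Σ(b_i − a_i)² = 743·(3)² = 6687.
c = 2t²/6687 = 2·409²/6687 = 50.0317.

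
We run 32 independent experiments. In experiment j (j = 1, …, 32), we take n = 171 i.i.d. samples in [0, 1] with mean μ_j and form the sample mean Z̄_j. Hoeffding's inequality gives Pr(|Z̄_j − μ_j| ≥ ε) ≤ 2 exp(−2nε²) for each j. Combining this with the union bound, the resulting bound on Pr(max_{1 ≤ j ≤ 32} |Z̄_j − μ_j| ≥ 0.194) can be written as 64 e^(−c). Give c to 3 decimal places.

12.872

Union bound over the 32 events: Pr(max_{1 ≤ j ≤ 32} |Z̄_j − μ_j| ≥ 0.194) ≤ 32·2·exp(−2nε²) = 64 exp(−2·171·0.194²).
So c = 2·171·0.194² = 12.8715.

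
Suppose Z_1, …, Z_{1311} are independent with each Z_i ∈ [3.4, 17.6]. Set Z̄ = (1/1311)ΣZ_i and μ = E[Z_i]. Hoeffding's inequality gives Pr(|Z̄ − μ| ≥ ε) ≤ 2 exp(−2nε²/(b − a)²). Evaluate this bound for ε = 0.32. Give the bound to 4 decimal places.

Exponent: 2nε²/(b − a)² = 2·1311·0.32² / 14.2² = 1.33155.
Bound = 2·exp(−1.33155) = 0.52814.

0.5281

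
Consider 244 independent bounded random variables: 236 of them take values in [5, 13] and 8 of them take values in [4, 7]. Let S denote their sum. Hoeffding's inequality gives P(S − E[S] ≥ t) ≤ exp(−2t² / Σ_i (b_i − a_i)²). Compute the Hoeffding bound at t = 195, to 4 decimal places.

Σ(b_i − a_i)² = 236·8² + 8·3² = 15176.
Exponent = 2·195² / 15176 = 5.01120.
Bound = exp(−5.01120) = 0.00666.

0.0067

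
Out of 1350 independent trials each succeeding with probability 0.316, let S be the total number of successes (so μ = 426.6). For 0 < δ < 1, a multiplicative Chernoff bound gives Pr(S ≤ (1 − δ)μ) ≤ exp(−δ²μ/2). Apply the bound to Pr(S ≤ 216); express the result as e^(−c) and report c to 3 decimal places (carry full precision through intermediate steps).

Write 216 = (1 − δ)μ, so δ = 1 − 216/426.6 = 0.4936709…
Then the exponent is δ²μ/2 = (μ − 216)²/(2μ) = 51.983544.

51.984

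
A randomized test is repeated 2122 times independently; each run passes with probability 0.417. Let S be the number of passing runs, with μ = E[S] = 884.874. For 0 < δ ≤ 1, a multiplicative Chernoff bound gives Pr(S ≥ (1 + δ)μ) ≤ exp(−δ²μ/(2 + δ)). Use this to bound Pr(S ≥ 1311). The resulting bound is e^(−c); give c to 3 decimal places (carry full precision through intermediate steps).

82.693

Write 1311 = (1 + δ)μ, so δ = 1311/884.874 − 1 = 0.4815669…
Then the exponent is δ²μ/(2 + δ) = (1311 − μ)² / (μ·(2 + δ)) = 82.692981.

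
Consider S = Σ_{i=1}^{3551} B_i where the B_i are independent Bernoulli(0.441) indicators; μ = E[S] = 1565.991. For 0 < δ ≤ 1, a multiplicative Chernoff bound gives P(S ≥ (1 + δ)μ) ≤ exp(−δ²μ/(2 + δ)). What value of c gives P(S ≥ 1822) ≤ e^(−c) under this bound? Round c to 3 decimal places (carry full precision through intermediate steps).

19.345

Write 1822 = (1 + δ)μ, so δ = 1822/1565.991 − 1 = 0.1634805…
Then the exponent is δ²μ/(2 + δ) = (1822 − μ)² / (μ·(2 + δ)) = 19.344977.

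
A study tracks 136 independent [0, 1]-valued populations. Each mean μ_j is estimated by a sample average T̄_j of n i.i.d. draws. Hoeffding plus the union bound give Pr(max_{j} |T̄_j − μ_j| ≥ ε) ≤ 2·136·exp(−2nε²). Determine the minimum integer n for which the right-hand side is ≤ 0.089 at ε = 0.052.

Need 2·136·exp(−2nε²) ≤ 0.089, i.e. exp(−2nε²) ≤ 0.089/272.
So 2nε² ≥ ln(272/0.089) = 8.024921.
Hence n ≥ 8.024921/(2·0.052²) = 1483.898.
The smallest integer n is 1484.

1484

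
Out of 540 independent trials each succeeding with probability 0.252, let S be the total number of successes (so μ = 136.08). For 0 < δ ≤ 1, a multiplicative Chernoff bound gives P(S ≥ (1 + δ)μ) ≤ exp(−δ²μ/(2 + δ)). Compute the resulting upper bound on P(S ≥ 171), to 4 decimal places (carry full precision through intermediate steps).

Write 171 = (1 + δ)μ, so δ = 171/136.08 − 1 = 0.2566138…
Then the exponent is δ²μ/(2 + δ) = (171 − μ)² / (μ·(2 + δ)) = 3.970973.
Bound = exp(−3.970973) = 0.01886.

0.0189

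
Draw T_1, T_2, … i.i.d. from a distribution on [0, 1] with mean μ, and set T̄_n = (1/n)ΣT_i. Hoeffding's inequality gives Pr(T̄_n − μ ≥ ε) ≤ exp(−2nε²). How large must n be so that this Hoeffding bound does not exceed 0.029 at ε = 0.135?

Require exp(−2nε²) ≤ 0.029, i.e. 2nε² ≥ ln(1/0.029) = 3.540459.
So n ≥ 3.540459 / (2·0.135²) = 97.132.
The smallest integer n is 98.

98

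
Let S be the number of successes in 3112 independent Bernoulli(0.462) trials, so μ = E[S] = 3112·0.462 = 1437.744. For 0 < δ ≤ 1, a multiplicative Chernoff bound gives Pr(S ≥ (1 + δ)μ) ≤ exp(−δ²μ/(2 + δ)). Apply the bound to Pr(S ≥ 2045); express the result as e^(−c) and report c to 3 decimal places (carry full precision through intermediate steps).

105.882

Write 2045 = (1 + δ)μ, so δ = 2045/1437.744 − 1 = 0.4223673…
Then the exponent is δ²μ/(2 + δ) = (2045 − μ)² / (μ·(2 + δ)) = 105.881985.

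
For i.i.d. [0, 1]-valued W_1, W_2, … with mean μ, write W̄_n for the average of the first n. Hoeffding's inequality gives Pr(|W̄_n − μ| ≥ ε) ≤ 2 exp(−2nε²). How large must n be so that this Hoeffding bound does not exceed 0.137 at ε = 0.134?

75

Require 2·exp(−2nε²) ≤ 0.137, i.e. 2nε² ≥ ln(2/0.137) = 2.680922.
So n ≥ 2.680922 / (2·0.134²) = 74.653.
The smallest integer n is 75.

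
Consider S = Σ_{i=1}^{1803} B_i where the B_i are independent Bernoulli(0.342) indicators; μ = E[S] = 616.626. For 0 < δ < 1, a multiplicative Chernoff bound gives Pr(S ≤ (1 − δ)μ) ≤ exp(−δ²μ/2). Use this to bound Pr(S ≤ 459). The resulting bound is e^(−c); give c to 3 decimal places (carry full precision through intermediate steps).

20.147

Write 459 = (1 − δ)μ, so δ = 1 − 459/616.626 = 0.2556266…
Then the exponent is δ²μ/2 = (μ − 459)²/(2μ) = 20.146698.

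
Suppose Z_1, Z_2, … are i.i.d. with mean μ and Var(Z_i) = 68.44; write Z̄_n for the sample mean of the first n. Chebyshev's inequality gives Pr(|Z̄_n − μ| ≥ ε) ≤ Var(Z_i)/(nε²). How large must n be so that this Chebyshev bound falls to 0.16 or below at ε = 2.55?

Require 68.44/(n·2.55²) ≤ 0.16, i.e. n ≥ 68.44/(0.16·2.55²) = 65.782.
The smallest integer n is 66.

66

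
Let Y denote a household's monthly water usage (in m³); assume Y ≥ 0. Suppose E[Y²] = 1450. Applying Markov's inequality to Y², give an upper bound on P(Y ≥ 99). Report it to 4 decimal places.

0.1479

Since Y ≥ 0, the event {Y ≥ 99} is the same as {Y² ≥ 9801}.
Markov's inequality applied to Y² gives P(Y² ≥ 9801) ≤ E[Y²]/9801 = 1450/9801 = 0.1479.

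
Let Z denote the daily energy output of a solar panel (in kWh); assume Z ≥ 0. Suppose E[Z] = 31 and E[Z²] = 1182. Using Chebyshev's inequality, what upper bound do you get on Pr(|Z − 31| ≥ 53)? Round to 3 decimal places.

0.079

Var(Z) = E[Z²] − (E[Z])² = 1182 − 961 = 221.
Chebyshev's inequality: Pr(|Z − μ| ≥ t) ≤ Var(Z)/t² = 221/2809 = 0.0787.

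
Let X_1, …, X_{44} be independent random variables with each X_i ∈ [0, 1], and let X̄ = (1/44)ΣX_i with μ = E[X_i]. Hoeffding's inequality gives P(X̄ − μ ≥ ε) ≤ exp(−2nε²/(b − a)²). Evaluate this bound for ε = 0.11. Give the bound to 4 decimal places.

0.3448

Exponent: 2nε²/(b − a)² = 2·44·0.11² / 1² = 1.06480.
Bound = exp(−1.06480) = 0.34480.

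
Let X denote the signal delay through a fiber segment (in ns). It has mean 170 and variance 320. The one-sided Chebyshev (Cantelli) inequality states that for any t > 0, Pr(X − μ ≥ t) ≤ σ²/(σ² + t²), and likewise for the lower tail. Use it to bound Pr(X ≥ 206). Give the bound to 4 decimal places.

0.1980

Here σ² = 320 and t = 36, so σ² + t² = 1616.
Cantelli's bound: 320/1616 = 0.1980.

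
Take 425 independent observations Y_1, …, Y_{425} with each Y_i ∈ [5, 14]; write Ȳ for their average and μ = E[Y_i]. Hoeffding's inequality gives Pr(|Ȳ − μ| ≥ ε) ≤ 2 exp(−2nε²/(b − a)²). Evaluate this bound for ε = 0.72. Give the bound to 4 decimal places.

Exponent: 2nε²/(b − a)² = 2·425·0.72² / 9² = 5.44000.
Bound = 2·exp(−5.44000) = 0.00868.

0.0087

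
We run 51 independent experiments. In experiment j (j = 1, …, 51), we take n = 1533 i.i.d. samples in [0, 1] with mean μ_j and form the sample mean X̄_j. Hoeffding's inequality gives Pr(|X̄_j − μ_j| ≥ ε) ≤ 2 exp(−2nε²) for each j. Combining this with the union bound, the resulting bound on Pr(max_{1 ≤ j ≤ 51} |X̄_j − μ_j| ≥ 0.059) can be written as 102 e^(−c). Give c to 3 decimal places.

Union bound over the 51 events: Pr(max_{1 ≤ j ≤ 51} |X̄_j − μ_j| ≥ 0.059) ≤ 51·2·exp(−2nε²) = 102 exp(−2·1533·0.059²).
So c = 2·1533·0.059² = 10.6727.

10.673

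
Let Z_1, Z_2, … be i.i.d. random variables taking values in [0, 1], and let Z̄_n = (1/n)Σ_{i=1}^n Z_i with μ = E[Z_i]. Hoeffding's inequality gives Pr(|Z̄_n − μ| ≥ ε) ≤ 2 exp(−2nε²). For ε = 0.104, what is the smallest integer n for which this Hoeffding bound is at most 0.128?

128

Require 2·exp(−2nε²) ≤ 0.128, i.e. 2nε² ≥ ln(2/0.128) = 2.748872.
So n ≥ 2.748872 / (2·0.104²) = 127.074.
The smallest integer n is 128.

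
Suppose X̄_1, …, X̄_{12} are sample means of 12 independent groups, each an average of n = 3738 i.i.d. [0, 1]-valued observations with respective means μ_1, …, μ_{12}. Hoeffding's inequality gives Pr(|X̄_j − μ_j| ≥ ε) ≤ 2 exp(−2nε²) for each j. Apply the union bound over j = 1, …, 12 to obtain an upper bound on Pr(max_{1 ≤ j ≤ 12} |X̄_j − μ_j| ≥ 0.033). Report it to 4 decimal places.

0.0070

Per-experiment Hoeffding bound: 2·exp(−2·3738·0.033²) = 2·exp(−8.14136) = 0.00058248.
Union bound over 12 events: 12·0.00058248 = 0.00699.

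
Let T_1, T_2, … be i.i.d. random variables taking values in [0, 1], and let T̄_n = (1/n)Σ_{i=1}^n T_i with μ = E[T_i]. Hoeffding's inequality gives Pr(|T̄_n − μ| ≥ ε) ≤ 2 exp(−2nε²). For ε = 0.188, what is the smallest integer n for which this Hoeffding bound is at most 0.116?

41

Require 2·exp(−2nε²) ≤ 0.116, i.e. 2nε² ≥ ln(2/0.116) = 2.847312.
So n ≥ 2.847312 / (2·0.188²) = 40.280.
The smallest integer n is 41.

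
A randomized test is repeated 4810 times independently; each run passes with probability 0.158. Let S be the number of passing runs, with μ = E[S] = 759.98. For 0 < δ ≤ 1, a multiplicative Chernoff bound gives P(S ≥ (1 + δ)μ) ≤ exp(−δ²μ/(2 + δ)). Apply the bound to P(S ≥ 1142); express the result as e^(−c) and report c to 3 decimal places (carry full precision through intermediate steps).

Write 1142 = (1 + δ)μ, so δ = 1142/759.98 − 1 = 0.5026711…
Then the exponent is δ²μ/(2 + δ) = (1142 − μ)² / (μ·(2 + δ)) = 76.730187.

76.730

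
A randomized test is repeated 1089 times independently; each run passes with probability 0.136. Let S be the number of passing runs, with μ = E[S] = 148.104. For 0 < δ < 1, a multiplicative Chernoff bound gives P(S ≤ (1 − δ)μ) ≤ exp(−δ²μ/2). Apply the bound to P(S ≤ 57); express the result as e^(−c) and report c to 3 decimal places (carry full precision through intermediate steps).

Write 57 = (1 − δ)μ, so δ = 1 − 57/148.104 = 0.6151353…
Then the exponent is δ²μ/2 = (μ − 57)²/(2μ) = 28.020644.

28.021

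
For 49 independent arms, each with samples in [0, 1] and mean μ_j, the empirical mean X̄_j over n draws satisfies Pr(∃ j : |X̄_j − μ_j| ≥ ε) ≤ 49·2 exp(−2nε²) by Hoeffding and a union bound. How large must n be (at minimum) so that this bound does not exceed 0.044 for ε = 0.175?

126

Need 2·49·exp(−2nε²) ≤ 0.044, i.e. exp(−2nε²) ≤ 0.044/98.
So 2nε² ≥ ln(98/0.044) = 7.708533.
Hence n ≥ 7.708533/(2·0.175²) = 125.854.
The smallest integer n is 126.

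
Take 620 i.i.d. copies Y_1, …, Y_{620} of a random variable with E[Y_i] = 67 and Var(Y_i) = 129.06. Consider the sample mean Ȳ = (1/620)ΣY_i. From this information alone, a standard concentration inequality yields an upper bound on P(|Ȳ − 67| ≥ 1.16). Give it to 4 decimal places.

With mean and variance of each term known, Chebyshev's inequality bounds the deviation of the sum (or sample mean).
Var(Ȳ) = Var(Y_i)/n = 129.06/620 = 0.20816.
Chebyshev: P(|Ȳ − 67| ≥ 1.16) ≤ Var(Ȳ)/(1.16)² = 129.06/(620·1.16²) = 0.1547.

0.1547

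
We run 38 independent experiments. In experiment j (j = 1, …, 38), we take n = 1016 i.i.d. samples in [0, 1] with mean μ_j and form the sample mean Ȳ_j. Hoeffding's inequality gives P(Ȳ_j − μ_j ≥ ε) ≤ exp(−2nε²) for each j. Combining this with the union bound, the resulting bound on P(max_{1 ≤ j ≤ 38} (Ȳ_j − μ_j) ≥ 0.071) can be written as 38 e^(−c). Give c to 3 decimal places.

Union bound over the 38 events: P(max_{1 ≤ j ≤ 38} (Ȳ_j − μ_j) ≥ 0.071) ≤ 38·exp(−2nε²) = 38 exp(−2·1016·0.071²).
So c = 2·1016·0.071² = 10.2433.

10.243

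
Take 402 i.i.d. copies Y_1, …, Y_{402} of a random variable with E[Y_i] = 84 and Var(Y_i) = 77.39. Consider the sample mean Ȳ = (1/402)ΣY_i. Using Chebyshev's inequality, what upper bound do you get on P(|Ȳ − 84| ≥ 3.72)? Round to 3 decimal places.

Var(Ȳ) = Var(Y_i)/n = 77.39/402 = 0.19251.
Chebyshev: P(|Ȳ − 84| ≥ 3.72) ≤ Var(Ȳ)/(3.72)² = 77.39/(402·3.72²) = 0.0139.

0.014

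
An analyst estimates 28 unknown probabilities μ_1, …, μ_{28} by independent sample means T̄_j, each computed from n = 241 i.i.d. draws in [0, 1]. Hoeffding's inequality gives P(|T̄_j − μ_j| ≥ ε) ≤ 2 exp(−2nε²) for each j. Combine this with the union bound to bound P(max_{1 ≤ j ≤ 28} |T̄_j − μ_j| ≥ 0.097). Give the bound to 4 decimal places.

0.6006

Per-experiment Hoeffding bound: 2·exp(−2·241·0.097²) = 2·exp(−4.53514) = 0.021451.
Union bound over 28 events: 28·0.021451 = 0.60062.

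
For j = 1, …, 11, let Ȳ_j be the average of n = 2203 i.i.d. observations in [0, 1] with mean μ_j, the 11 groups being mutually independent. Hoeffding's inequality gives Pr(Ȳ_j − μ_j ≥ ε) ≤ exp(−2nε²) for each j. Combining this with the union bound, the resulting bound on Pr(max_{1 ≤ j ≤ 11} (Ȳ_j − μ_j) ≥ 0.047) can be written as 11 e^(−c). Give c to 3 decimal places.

Union bound over the 11 events: Pr(max_{1 ≤ j ≤ 11} (Ȳ_j − μ_j) ≥ 0.047) ≤ 11·exp(−2nε²) = 11 exp(−2·2203·0.047²).
So c = 2·2203·0.047² = 9.7329.

9.733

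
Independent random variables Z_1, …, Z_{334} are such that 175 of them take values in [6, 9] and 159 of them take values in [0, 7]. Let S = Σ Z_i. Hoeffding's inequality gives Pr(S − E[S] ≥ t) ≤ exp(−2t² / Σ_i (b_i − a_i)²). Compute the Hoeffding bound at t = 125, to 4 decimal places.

0.0356

Σ(b_i − a_i)² = 175·3² + 159·7² = 9366.
Exponent = 2·125² / 9366 = 3.33654.
Bound = exp(−3.33654) = 0.03556.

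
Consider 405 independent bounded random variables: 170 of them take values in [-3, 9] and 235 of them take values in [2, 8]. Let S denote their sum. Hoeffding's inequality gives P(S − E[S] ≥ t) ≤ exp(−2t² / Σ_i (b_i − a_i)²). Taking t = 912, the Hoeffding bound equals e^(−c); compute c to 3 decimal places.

50.501

Σ(b_i − a_i)² = 170·12² + 235·6² = 32940.
c = 2t² / 32940 = 2·912² / 32940 = 50.5005.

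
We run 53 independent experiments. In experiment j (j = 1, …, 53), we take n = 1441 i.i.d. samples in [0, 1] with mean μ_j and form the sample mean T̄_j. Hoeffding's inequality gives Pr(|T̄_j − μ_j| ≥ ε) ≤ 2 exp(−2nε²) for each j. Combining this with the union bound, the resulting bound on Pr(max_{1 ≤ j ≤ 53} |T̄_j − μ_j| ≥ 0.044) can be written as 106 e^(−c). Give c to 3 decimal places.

5.580

Union bound over the 53 events: Pr(max_{1 ≤ j ≤ 53} |T̄_j − μ_j| ≥ 0.044) ≤ 53·2·exp(−2nε²) = 106 exp(−2·1441·0.044²).
So c = 2·1441·0.044² = 5.5796.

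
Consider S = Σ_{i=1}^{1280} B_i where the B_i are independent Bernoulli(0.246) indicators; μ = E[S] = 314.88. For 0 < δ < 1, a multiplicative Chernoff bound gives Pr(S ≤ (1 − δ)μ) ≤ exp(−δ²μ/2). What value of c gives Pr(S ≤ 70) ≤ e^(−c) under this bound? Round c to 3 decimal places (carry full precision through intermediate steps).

Write 70 = (1 − δ)μ, so δ = 1 − 70/314.88 = 0.7776931…
Then the exponent is δ²μ/2 = (μ − 70)²/(2μ) = 95.220742.

95.221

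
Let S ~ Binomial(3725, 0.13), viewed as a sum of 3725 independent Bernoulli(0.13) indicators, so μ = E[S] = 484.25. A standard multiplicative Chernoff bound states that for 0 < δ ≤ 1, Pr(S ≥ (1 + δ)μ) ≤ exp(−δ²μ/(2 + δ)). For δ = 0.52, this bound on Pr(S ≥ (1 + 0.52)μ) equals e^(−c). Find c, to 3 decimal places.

51.961

c = δ²μ/(2 + δ) = 0.52²·484.25/(2 + 0.52) = 51.9608.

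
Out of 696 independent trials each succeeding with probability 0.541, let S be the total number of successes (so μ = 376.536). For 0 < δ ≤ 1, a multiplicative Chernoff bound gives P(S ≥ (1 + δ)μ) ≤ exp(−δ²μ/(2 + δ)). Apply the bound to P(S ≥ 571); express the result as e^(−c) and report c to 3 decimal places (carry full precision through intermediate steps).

39.910

Write 571 = (1 + δ)μ, so δ = 571/376.536 − 1 = 0.5164553…
Then the exponent is δ²μ/(2 + δ) = (571 − μ)² / (μ·(2 + δ)) = 39.910090.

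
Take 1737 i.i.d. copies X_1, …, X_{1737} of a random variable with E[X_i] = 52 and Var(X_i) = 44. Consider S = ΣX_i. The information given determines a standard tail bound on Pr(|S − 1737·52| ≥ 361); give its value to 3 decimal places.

With mean and variance of each term known, Chebyshev's inequality bounds the deviation of the sum (or sample mean).
Var(S) = n·Var(X_i) = 1737·44 = 76428.
Chebyshev: Pr(|S − 1737·52| ≥ 361) ≤ Var(S)/361² = 76428/130321 = 0.5865.

0.586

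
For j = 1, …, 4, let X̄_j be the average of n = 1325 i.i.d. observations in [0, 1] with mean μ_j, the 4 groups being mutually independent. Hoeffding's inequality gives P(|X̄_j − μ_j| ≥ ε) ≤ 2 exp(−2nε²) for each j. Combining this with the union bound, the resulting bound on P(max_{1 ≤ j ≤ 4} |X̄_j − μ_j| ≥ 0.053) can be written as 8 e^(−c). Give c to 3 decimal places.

7.444

Union bound over the 4 events: P(max_{1 ≤ j ≤ 4} |X̄_j − μ_j| ≥ 0.053) ≤ 4·2·exp(−2nε²) = 8 exp(−2·1325·0.053²).
So c = 2·1325·0.053² = 7.4439.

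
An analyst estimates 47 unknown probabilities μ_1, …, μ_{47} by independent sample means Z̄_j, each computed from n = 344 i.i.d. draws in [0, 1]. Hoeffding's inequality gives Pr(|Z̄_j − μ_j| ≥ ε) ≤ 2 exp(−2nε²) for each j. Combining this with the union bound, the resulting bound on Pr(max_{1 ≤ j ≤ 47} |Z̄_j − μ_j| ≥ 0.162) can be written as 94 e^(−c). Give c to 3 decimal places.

18.056

Union bound over the 47 events: Pr(max_{1 ≤ j ≤ 47} |Z̄_j − μ_j| ≥ 0.162) ≤ 47·2·exp(−2nε²) = 94 exp(−2·344·0.162²).
So c = 2·344·0.162² = 18.0559.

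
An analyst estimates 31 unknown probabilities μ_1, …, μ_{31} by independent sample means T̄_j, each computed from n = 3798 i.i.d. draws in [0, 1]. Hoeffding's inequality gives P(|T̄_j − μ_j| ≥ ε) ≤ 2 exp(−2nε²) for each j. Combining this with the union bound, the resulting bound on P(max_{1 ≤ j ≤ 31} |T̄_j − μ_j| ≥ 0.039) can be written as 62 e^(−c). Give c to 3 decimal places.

11.554

Union bound over the 31 events: P(max_{1 ≤ j ≤ 31} |T̄_j − μ_j| ≥ 0.039) ≤ 31·2·exp(−2nε²) = 62 exp(−2·3798·0.039²).
So c = 2·3798·0.039² = 11.5535.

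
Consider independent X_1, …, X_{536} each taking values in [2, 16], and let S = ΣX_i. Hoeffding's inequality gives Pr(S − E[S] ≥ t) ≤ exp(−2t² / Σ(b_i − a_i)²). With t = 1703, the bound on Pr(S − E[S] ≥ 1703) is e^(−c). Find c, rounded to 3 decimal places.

Σ(b_i − a_i)² = 536·(14)² = 105056.
c = 2t²/105056 = 2·1703²/105056 = 55.2126.

55.213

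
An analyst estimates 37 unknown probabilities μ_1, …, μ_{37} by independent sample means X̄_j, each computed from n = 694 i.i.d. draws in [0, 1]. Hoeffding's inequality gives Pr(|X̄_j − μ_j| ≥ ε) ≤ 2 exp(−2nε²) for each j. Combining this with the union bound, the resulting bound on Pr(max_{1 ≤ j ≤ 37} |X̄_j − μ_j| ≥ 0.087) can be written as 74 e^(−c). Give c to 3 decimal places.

10.506

Union bound over the 37 events: Pr(max_{1 ≤ j ≤ 37} |X̄_j − μ_j| ≥ 0.087) ≤ 37·2·exp(−2nε²) = 74 exp(−2·694·0.087²).
So c = 2·694·0.087² = 10.5058.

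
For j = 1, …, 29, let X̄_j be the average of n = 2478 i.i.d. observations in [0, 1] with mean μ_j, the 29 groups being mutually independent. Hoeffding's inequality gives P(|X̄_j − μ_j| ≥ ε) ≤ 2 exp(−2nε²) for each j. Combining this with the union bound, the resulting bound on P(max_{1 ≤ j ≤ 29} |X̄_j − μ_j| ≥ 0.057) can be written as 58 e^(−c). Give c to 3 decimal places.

Union bound over the 29 events: P(max_{1 ≤ j ≤ 29} |X̄_j − μ_j| ≥ 0.057) ≤ 29·2·exp(−2nε²) = 58 exp(−2·2478·0.057²).
So c = 2·2478·0.057² = 16.1020.

16.102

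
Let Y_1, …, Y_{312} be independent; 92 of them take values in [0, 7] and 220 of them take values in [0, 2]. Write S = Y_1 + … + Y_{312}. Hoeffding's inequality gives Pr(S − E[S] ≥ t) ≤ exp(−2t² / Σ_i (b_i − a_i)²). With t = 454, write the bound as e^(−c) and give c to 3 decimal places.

76.509

Σ(b_i − a_i)² = 92·7² + 220·2² = 5388.
c = 2t² / 5388 = 2·454² / 5388 = 76.5093.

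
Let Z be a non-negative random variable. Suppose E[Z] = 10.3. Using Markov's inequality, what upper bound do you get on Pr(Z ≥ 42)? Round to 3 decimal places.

Markov's inequality: for a non-negative random variable, Pr(Z ≥ a) ≤ E[Z]/a.
Here E[Z] = 10.3 and a = 42, so the bound is 10.3/42 = 0.2452.

0.245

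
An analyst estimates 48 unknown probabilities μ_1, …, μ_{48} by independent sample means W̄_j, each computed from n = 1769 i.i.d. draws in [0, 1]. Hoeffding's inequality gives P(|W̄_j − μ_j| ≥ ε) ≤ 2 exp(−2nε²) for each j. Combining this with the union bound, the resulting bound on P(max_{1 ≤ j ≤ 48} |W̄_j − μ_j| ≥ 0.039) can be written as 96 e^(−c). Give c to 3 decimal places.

Union bound over the 48 events: P(max_{1 ≤ j ≤ 48} |W̄_j − μ_j| ≥ 0.039) ≤ 48·2·exp(−2nε²) = 96 exp(−2·1769·0.039²).
So c = 2·1769·0.039² = 5.3813.

5.381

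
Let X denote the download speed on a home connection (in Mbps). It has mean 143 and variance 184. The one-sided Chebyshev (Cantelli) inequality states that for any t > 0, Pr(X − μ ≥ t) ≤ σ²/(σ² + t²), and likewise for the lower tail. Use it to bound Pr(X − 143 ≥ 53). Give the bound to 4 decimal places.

0.0615

Here σ² = 184 and t = 53, so σ² + t² = 2993.
Cantelli's bound: 184/2993 = 0.0615.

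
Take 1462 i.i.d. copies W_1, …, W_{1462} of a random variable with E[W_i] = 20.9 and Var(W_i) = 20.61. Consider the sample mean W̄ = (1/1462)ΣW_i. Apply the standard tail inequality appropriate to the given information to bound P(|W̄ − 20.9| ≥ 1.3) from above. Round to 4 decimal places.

0.0083

With mean and variance of each term known, Chebyshev's inequality bounds the deviation of the sum (or sample mean).
Var(W̄) = Var(W_i)/n = 20.61/1462 = 0.014097.
Chebyshev: P(|W̄ − 20.9| ≥ 1.3) ≤ Var(W̄)/(1.3)² = 20.61/(1462·1.3²) = 0.0083.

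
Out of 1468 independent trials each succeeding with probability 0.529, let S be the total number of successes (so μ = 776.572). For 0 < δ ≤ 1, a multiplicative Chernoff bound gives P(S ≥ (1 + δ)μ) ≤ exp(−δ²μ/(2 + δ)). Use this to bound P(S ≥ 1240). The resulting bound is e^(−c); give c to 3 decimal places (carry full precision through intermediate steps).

Write 1240 = (1 + δ)μ, so δ = 1240/776.572 − 1 = 0.5967612…
Then the exponent is δ²μ/(2 + δ) = (1240 − μ)² / (μ·(2 + δ)) = 106.500294.

106.500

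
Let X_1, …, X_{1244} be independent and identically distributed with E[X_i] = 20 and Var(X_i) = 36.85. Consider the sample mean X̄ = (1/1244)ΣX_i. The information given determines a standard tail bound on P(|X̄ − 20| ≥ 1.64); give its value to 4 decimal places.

With mean and variance of each term known, Chebyshev's inequality bounds the deviation of the sum (or sample mean).
Var(X̄) = Var(X_i)/n = 36.85/1244 = 0.029622.
Chebyshev: P(|X̄ − 20| ≥ 1.64) ≤ Var(X̄)/(1.64)² = 36.85/(1244·1.64²) = 0.0110.

0.0110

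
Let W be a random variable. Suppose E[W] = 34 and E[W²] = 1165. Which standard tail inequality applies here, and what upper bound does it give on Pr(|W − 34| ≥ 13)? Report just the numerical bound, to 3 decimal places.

0.053

The first two moments determine the variance, so Chebyshev's inequality is the sharpest standard bound available.
Var(W) = E[W²] − (E[W])² = 1165 − 1156 = 9.
Chebyshev's inequality: Pr(|W − μ| ≥ t) ≤ Var(W)/t² = 9/169 = 0.0533.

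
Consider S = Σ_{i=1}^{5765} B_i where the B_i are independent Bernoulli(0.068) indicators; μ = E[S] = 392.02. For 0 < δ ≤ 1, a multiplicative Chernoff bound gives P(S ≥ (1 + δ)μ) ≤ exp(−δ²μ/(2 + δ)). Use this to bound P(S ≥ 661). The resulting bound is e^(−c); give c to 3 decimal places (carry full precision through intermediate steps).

Write 661 = (1 + δ)μ, so δ = 661/392.02 − 1 = 0.6861385…
Then the exponent is δ²μ/(2 + δ) = (661 − μ)² / (μ·(2 + δ)) = 68.707375.

68.707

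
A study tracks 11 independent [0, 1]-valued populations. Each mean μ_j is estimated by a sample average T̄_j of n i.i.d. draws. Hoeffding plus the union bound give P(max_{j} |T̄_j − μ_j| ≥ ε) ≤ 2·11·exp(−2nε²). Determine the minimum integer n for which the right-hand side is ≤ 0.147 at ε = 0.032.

Need 2·11·exp(−2nε²) ≤ 0.147, i.e. exp(−2nε²) ≤ 0.147/22.
So 2nε² ≥ ln(22/0.147) = 5.008365.
Hence n ≥ 5.008365/(2·0.032²) = 2445.491.
The smallest integer n is 2446.

2446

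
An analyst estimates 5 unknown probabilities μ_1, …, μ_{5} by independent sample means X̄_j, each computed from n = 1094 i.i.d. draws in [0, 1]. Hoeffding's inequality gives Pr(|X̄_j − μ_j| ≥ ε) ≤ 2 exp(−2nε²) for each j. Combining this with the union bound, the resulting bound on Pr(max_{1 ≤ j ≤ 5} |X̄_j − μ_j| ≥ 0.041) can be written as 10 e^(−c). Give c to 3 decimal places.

Union bound over the 5 events: Pr(max_{1 ≤ j ≤ 5} |X̄_j − μ_j| ≥ 0.041) ≤ 5·2·exp(−2nε²) = 10 exp(−2·1094·0.041²).
So c = 2·1094·0.041² = 3.6780.

3.678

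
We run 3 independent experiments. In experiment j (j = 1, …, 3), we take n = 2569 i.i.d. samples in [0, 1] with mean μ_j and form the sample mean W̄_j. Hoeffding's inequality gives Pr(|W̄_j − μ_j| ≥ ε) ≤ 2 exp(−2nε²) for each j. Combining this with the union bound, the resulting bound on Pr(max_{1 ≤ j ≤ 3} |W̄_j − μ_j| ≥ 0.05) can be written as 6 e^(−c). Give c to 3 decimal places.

Union bound over the 3 events: Pr(max_{1 ≤ j ≤ 3} |W̄_j − μ_j| ≥ 0.05) ≤ 3·2·exp(−2nε²) = 6 exp(−2·2569·0.05²).
So c = 2·2569·0.05² = 12.8450.

12.845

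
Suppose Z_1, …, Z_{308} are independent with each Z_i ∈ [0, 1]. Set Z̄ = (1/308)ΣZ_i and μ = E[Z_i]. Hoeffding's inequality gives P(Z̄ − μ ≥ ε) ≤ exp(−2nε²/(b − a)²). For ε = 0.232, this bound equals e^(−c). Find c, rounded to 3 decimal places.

33.156

c = 2nε²/(b − a)² = 2·308·0.232² / 1² = 33.1556.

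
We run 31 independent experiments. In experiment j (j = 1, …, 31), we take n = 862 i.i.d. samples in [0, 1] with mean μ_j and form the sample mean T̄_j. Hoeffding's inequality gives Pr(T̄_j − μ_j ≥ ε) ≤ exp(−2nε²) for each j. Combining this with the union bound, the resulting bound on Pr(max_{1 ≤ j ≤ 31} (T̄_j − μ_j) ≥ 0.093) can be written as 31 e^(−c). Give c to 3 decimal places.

Union bound over the 31 events: Pr(max_{1 ≤ j ≤ 31} (T̄_j − μ_j) ≥ 0.093) ≤ 31·exp(−2nε²) = 31 exp(−2·862·0.093²).
So c = 2·862·0.093² = 14.9109.

14.911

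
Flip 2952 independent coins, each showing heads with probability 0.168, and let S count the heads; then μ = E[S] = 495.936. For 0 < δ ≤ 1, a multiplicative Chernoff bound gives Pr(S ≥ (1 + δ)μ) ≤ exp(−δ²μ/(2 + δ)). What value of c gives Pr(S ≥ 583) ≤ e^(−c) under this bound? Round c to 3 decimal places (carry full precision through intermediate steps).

Write 583 = (1 + δ)μ, so δ = 583/495.936 − 1 = 0.1755549…
Then the exponent is δ²μ/(2 + δ) = (583 − μ)² / (μ·(2 + δ)) = 7.025570.

7.026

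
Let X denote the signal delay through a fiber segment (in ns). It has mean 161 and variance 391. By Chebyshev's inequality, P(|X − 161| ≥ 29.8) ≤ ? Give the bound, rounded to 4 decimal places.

Chebyshev: P(|X − μ| ≥ t) ≤ Var(X)/t².
Bound = 391 / 888.04 = 0.4403.

0.4403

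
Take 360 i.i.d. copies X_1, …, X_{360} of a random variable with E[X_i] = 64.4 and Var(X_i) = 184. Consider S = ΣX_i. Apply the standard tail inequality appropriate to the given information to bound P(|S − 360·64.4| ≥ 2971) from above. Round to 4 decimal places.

0.0075

With mean and variance of each term known, Chebyshev's inequality bounds the deviation of the sum (or sample mean).
Var(S) = n·Var(X_i) = 360·184 = 66240.
Chebyshev: P(|S − 360·64.4| ≥ 2971) ≤ Var(S)/2971² = 66240/8826841 = 0.0075.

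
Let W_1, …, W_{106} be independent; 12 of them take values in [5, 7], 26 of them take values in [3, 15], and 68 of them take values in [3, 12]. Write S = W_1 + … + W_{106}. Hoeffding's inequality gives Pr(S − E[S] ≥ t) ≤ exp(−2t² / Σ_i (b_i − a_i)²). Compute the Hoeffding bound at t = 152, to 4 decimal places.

Σ(b_i − a_i)² = 12·2² + 26·12² + 68·9² = 9300.
Exponent = 2·152² / 9300 = 4.96860.
Bound = exp(−4.96860) = 0.00695.

0.0070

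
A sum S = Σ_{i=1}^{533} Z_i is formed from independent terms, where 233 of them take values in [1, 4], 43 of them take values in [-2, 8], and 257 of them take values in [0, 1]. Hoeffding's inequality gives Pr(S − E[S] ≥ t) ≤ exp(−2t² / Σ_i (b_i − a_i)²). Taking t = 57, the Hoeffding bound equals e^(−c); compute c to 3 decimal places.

0.977

Σ(b_i − a_i)² = 233·3² + 43·10² + 257·1² = 6654.
c = 2t² / 6654 = 2·57² / 6654 = 0.9766.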